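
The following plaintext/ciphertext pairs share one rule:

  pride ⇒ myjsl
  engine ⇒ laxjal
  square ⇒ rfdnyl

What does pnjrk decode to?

waist

This is an affine cipher: with a=0,…,z=25, each position x becomes (19x+13) mod 26.
Decoding pnjrk: p(15)→11·(15−13)≡22=w; n(13)→11·(13−13)≡0=a; j(9)→11·(9−13)≡8=i; r(17)→11·(17−13)≡18=s; k(10)→11·(10−13)≡19=t (all mod 26).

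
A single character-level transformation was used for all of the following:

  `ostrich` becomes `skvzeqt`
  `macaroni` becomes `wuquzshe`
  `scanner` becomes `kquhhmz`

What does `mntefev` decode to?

exhibit

o(14)→s(18) and s(18)→k(10) fit y≡11x+20 (mod 26); the inverse of 11 mod 26 is 19. This is an affine cipher: with a=0,…,z=25, each position x becomes (11x+20) mod 26.
Decoding mntefev: m(12)→19·(12−20)≡4=e; n(13)→19·(13−20)≡23=x; t(19)→19·(19−20)≡7=h; e(4)→19·(4−20)≡8=i; f(5)→19·(5−20)≡1=b; e(4)→19·(4−20)≡8=i; v(21)→19·(21−20)≡19=t (all mod 26).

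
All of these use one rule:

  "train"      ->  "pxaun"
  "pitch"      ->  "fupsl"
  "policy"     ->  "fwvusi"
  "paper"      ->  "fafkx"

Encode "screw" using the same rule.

t(19)→p(15) and r(17)→x(23) fit y≡9x+0 (mod 26); the inverse of 9 mod 26 is 3. This is an affine cipher: with a=0,…,z=25, each position x becomes (9x+0) mod 26.
For screw: s(18)→9·18+0≡6=g; c(2)→9·2+0≡18=s; r(17)→9·17+0≡23=x; e(4)→9·4+0≡10=k; w(22)→9·22+0≡16=q (all mod 26).

gsxkq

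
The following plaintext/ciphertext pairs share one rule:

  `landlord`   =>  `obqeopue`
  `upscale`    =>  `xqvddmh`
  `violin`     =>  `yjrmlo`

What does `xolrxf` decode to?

unique

Shifts by position in landlord: pos 0: l→o (+3), pos 1: a→b (+1), pos 2: n→q (+3), pos 3: d→e (+1) — repeating every 2. The shifts repeat in a cycle of length 2: positions 0,1,… shift by +3, +1, then the pattern repeats.
Decoding xolrxf: x−3=u, o−1=n, l−3=i, r−1=q, x−3=u, f−1=e.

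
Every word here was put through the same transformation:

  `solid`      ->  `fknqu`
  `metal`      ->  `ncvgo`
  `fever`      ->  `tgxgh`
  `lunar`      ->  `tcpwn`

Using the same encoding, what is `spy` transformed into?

The output letters match the input read backwards, each shifted +2: solid reversed is dilos. The word is reversed, then every letter is shifted forward by 2.
Applying it to spy: reverse → yps; then shift: y+2=a, p+2=r, s+2=u.

aru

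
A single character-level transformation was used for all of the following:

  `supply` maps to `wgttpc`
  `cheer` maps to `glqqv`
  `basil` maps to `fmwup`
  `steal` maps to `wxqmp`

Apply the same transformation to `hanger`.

Two shifts are in play — +12 for a/e/i/o/u, +4 for every other letter.
On hanger: h(cons)+4=l, a(vowel)+12=m, n(cons)+4=r, g(cons)+4=k, e(vowel)+12=q, r(cons)+4=v.

lmrkqv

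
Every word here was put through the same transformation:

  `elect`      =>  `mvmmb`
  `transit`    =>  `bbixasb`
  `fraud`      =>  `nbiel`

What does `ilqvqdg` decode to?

ability

Shifts by position in elect: pos 0: e→m (+8), pos 1: l→v (+10), pos 2: e→m (+8), pos 3: c→m (+10) — repeating every 2. A repeating key of period 2 is used — shifts +8, +10 over and over.
Reversing it on ilqvqdg: i−8=a, l−10=b, q−8=i, v−10=l, q−8=i, d−10=t, g−8=y.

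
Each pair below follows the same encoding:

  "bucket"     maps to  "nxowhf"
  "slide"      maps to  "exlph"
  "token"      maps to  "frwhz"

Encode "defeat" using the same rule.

phrhdf

The shift depends on letter class: consonant b→n is +12, but vowel u→x is +3. Two shifts are in play — +3 for a/e/i/o/u, +12 for every other letter.
On defeat: d(cons)+12=p, e(vowel)+3=h, f(cons)+12=r, e(vowel)+3=h, a(vowel)+3=d, t(cons)+12=f.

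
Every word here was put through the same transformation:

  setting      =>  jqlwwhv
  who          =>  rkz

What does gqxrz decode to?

wound

The word is reversed, then every letter is shifted forward by 3.
Undoing it on gqxrz: shift back: g−3=d, q−3=n, x−3=u, r−3=o, z−3=w → dnuow; then reverse → wound.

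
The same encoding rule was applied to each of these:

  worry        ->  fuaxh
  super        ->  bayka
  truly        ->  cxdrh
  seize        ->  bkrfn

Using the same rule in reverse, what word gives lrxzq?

Shifts by position in worry: pos 0: w→f (+9), pos 1: o→u (+6), pos 2: r→a (+9), pos 3: r→x (+6) — repeating every 2. It's a Vigenère-style cipher with numeric key [9,6]: position i shifts by key[i mod 2].
Decoding lrxzq: l−9=c, r−6=l, x−9=o, z−6=t, q−9=h.

cloth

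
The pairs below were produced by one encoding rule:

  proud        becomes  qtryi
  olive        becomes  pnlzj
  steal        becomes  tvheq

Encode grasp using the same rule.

Letter i (0-indexed) is shifted by i+1, so successive shifts are 1, 2, 3, ….
For grasp: g+1=h, r+2=t, a+3=d, s+4=w, p+5=u.

htdwu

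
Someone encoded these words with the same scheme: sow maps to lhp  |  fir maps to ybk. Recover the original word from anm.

Compare letters: s→l is +19, o→h is +19, w→p is +19 — a constant shift. It's a constant shift of +19 (ROT19).
Undoing it on anm: a−19=h, n−19=u, m−19=t.

hut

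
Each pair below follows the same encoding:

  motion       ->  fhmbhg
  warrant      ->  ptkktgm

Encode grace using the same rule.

zktvx

Each letter is shifted forward by 19 in the alphabet (a Caesar shift of +19).
On grace: g+19=z, r+19=k, a+19=t, c+19=v, e+19=x.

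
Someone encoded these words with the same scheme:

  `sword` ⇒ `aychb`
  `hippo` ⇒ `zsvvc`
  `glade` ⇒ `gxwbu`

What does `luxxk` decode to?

s(18)→a(0) and w(22)→y(24) fit y≡19x+22 (mod 26); the inverse of 19 mod 26 is 11. Each letter's alphabet position (a=0..z=25) is mapped through 19·x+22 mod 26 — an affine cipher.
Undoing it on luxxk: l(11)→11·(11−22)≡9=j; u(20)→11·(20−22)≡4=e; x(23)→11·(23−22)≡11=l; x(23)→11·(23−22)≡11=l; k(10)→11·(10−22)≡24=y (all mod 26).

jelly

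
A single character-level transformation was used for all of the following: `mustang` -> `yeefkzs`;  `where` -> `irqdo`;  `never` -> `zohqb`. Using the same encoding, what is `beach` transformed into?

nomor

The shifts repeat in a cycle of length 3: positions 0,1,… shift by +12, +10, +12, then the pattern repeats.
For beach: b+12=n, e+10=o, a+12=m, c+12=o, h+10=r.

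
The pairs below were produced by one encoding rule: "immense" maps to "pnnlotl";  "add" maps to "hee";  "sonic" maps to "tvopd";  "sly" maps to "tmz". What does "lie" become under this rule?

The shift depends on letter class: consonant m→n is +1, but vowel i→p is +7. Vowels shift forward by 7 and consonants shift forward by 1.
For lie: l(cons)+1=m, i(vowel)+7=p, e(vowel)+7=l.

mpl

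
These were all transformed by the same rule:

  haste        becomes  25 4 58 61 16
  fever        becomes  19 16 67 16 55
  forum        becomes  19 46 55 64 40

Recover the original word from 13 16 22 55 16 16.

h(#8)→25 and a(#1)→4: differences scale by 3, so n = 3·pos + 1. The formula is n = 3×(alphabet index, a=1) + 1.
Undoing it on 13 16 22 55 16 16: 13→(13−1)÷3=4=d, 16→(16−1)÷3=5=e, 22→(22−1)÷3=7=g, 55→(55−1)÷3=18=r, 16→(16−1)÷3=5=e, 16→(16−1)÷3=5=e.

degree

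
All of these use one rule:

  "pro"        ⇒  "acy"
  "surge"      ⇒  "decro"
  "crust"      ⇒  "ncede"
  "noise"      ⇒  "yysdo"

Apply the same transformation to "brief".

The shift depends on letter class: consonant p→a is +11, but vowel o→y is +10. The rule splits by letter class: vowels +10, consonants +11.
Applying it to brief: b(cons)+11=m, r(cons)+11=c, i(vowel)+10=s, e(vowel)+10=o, f(cons)+11=q.

mcsoq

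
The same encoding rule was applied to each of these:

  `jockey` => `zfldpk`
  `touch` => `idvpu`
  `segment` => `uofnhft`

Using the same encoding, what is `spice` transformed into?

Read the word backwards and shift each letter +1.
On spice: reverse → ecips; then shift: e+1=f, c+1=d, i+1=j, p+1=q, s+1=t.

fdjqt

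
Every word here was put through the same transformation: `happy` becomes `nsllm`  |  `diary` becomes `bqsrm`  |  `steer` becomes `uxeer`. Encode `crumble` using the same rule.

yracvze

h(7)→n(13) and a(0)→s(18) fit y≡3x+18 (mod 26); the inverse of 3 mod 26 is 9. This is an affine cipher: with a=0,…,z=25, each position x becomes (3x+18) mod 26.
For crumble: c(2)→3·2+18≡24=y; r(17)→3·17+18≡17=r; u(20)→3·20+18≡0=a; m(12)→3·12+18≡2=c; b(1)→3·1+18≡21=v; l(11)→3·11+18≡25=z; e(4)→3·4+18≡4=e (all mod 26).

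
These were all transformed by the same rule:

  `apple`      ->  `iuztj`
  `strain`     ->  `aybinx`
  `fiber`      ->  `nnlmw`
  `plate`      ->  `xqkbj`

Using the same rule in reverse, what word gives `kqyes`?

Shifts by position in apple: pos 0: a→i (+8), pos 1: p→u (+5), pos 2: p→z (+10), pos 3: l→t (+8), pos 4: e→j (+5) — repeating every 3. The shifts repeat in a cycle of length 3: positions 0,1,… shift by +8, +5, +10, then the pattern repeats.
Reversing it on kqyes: k−8=c, q−5=l, y−10=o, e−8=w, s−5=n.

clown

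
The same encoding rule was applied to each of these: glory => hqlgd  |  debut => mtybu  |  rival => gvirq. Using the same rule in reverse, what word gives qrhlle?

lagoon

g(6)→h(7) and l(11)→q(16) fit y≡7x+17 (mod 26); the inverse of 7 mod 26 is 15. This is an affine cipher: with a=0,…,z=25, each position x becomes (7x+17) mod 26.
Reversing it on qrhlle: q(16)→15·(16−17)≡11=l; r(17)→15·(17−17)≡0=a; h(7)→15·(7−17)≡6=g; l(11)→15·(11−17)≡14=o; l(11)→15·(11−17)≡14=o; e(4)→15·(4−17)≡13=n (all mod 26).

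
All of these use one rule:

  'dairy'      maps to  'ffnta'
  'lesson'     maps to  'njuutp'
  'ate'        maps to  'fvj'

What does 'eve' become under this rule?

jxj

Vowels shift forward by 5 and consonants shift forward by 2.
On eve: e(vowel)+5=j, v(cons)+2=x, e(vowel)+5=j.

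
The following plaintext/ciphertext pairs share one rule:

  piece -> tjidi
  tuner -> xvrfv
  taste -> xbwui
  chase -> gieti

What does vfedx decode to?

A repeating key of period 2 is used — shifts +4, +1 over and over.
Reversing it on vfedx: v−4=r, f−1=e, e−4=a, d−1=c, x−4=t.

react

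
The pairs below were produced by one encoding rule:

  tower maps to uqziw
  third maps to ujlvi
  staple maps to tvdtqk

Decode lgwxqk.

kettle

In tower: t→u is +1, o→q is +2, w→z is +3, e→i is +4 — the shift increases by 1 each position. Each letter shifts forward by (position + 1), i.e. 1, 2, 3, … — the shift grows by one for each successive letter.
Reversing it on lgwxqk: l−1=k, g−2=e, w−3=t, x−4=t, q−5=l, k−6=e.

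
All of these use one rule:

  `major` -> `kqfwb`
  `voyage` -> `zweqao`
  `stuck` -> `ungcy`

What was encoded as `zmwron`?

m(12)→k(10) and a(0)→q(16) fit y≡19x+16 (mod 26); the inverse of 19 mod 26 is 11. This is an affine cipher: with a=0,…,z=25, each position x becomes (19x+16) mod 26.
Reversing it on zmwron: z(25)→11·(25−16)≡21=v; m(12)→11·(12−16)≡8=i; w(22)→11·(22−16)≡14=o; r(17)→11·(17−16)≡11=l; o(14)→11·(14−16)≡4=e; n(13)→11·(13−16)≡19=t (all mod 26).

violet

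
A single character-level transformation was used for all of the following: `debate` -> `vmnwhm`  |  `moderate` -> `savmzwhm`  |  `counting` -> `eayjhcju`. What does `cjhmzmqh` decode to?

interest

Each letter's alphabet position (a=0..z=25) is mapped through 17·x+22 mod 26 — an affine cipher.
Reversing it on cjhmzmqh: c(2)→23·(2−22)≡8=i; j(9)→23·(9−22)≡13=n; h(7)→23·(7−22)≡19=t; m(12)→23·(12−22)≡4=e; z(25)→23·(25−22)≡17=r; m(12)→23·(12−22)≡4=e; q(16)→23·(16−22)≡18=s; h(7)→23·(7−22)≡19=t (all mod 26).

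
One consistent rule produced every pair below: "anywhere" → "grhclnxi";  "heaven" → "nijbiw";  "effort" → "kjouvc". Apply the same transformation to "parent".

Shifts by position in anywhere: pos 0: a→g (+6), pos 1: n→r (+4), pos 2: y→h (+9), pos 3: w→c (+6), pos 4: h→l (+4), pos 5: e→n (+9) — repeating every 3. A repeating key of period 3 is used — shifts +6, +4, +9 over and over.
On parent: p+6=v, a+4=e, r+9=a, e+6=k, n+4=r, t+9=c.

veakrc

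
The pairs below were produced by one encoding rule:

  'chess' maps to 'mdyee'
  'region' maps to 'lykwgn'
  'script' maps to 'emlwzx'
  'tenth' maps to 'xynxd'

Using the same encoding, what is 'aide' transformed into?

awfy

c(2)→m(12) and h(7)→d(3) fit y≡19x+0 (mod 26); the inverse of 19 mod 26 is 11. Each letter's alphabet position (a=0..z=25) is mapped through 19·x+0 mod 26 — an affine cipher.
Applying it to aide: a(0)→19·0+0≡0=a; i(8)→19·8+0≡22=w; d(3)→19·3+0≡5=f; e(4)→19·4+0≡24=y (all mod 26).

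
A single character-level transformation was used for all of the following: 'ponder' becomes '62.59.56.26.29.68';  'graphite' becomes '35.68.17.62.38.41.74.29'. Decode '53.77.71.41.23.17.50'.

With a=1..z=26, the number is 3·pos + 14.
Reversing it on 53.77.71.41.23.17.50: 53→(53−14)÷3=13=m, 77→(77−14)÷3=21=u, 71→(71−14)÷3=19=s, 41→(41−14)÷3=9=i, 23→(23−14)÷3=3=c, 17→(17−14)÷3=1=a, 50→(50−14)÷3=12=l.

musical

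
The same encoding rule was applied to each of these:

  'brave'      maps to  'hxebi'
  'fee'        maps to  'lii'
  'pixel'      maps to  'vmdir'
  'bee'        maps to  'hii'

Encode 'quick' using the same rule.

wymiq

Two shifts are in play — +4 for a/e/i/o/u, +6 for every other letter.
For quick: q(cons)+6=w, u(vowel)+4=y, i(vowel)+4=m, c(cons)+6=i, k(cons)+6=q.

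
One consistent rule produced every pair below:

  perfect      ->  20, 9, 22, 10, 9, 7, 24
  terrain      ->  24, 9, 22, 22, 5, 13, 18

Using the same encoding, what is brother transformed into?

6, 22, 19, 24, 12, 9, 22

p is letter #16 and maps to 20: an offset of 4. The number is (letter's place in the alphabet, a=1) + 4.
Applying it to brother: b=2→6, r=18→22, o=15→19, t=20→24, h=8→12, e=5→9, r=18→22.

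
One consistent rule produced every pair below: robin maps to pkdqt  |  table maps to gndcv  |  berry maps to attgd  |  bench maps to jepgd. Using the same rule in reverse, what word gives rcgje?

cheap

The output letters match the input read backwards, each shifted +2: robin reversed is nibor. The word is reversed, then every letter is shifted forward by 2.
Undoing it on rcgje: shift back: r−2=p, c−2=a, g−2=e, j−2=h, e−2=c → paehc; then reverse → cheap.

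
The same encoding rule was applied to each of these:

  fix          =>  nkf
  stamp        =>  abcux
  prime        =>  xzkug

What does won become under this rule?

eqv

The shift depends on letter class: consonant f→n is +8, but vowel i→k is +2. Two shifts are in play — +2 for a/e/i/o/u, +8 for every other letter.
On won: w(cons)+8=e, o(vowel)+2=q, n(cons)+8=v.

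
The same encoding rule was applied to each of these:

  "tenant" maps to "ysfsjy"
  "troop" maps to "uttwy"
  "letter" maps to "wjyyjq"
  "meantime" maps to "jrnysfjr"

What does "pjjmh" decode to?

The output letters match the input read backwards, each shifted +5: tenant reversed is tnanet. Read the word backwards and shift each letter +5.
Decoding pjjmh: shift back: p−5=k, j−5=e, j−5=e, m−5=h, h−5=c → keehc; then reverse → cheek.

cheek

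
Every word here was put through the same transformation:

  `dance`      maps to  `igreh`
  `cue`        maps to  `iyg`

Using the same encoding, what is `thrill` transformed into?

ppmvlx

Two steps: reverse the string, then apply a Caesar shift of +4.
For thrill: reverse → llirht; then shift: l+4=p, l+4=p, i+4=m, r+4=v, h+4=l, t+4=x.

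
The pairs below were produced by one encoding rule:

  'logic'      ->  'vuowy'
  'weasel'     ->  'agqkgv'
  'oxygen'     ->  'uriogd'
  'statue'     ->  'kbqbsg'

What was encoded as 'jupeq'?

Treating letters as 0–25, the rule is x ↦ 17x + 16 (mod 26).
Decoding jupeq: j(9)→23·(9−16)≡21=v; u(20)→23·(20−16)≡14=o; p(15)→23·(15−16)≡3=d; e(4)→23·(4−16)≡10=k; q(16)→23·(16−16)≡0=a (all mod 26).

vodka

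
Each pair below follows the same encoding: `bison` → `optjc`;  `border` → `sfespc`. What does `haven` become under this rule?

ofwbi

The output letters match the input read backwards, each shifted +1: bison reversed is nosib. The word is reversed, then every letter is shifted forward by 1.
For haven: reverse → nevah; then shift: n+1=o, e+1=f, v+1=w, a+1=b, h+1=i.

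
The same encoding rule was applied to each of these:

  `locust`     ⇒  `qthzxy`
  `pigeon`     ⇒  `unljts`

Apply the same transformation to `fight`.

knlmy

Compare letters: l→q is +5, o→t is +5, c→h is +5 — a constant shift. This is a Caesar cipher with shift 5.
For fight: f+5=k, i+5=n, g+5=l, h+5=m, t+5=y.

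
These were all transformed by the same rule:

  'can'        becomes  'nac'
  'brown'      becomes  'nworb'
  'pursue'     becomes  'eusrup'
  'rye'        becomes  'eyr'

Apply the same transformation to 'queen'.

neeuq

The output letters match the input read backwards: can reversed is nac. The word is simply reversed.
On queen: reverse → neeuq.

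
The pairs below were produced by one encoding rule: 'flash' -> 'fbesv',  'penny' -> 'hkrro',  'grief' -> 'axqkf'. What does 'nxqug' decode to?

trick

f(5)→f(5) and l(11)→b(1) fit y≡21x+4 (mod 26); the inverse of 21 mod 26 is 5. Each letter's alphabet position (a=0..z=25) is mapped through 21·x+4 mod 26 — an affine cipher.
Decoding nxqug: n(13)→5·(13−4)≡19=t; x(23)→5·(23−4)≡17=r; q(16)→5·(16−4)≡8=i; u(20)→5·(20−4)≡2=c; g(6)→5·(6−4)≡10=k (all mod 26).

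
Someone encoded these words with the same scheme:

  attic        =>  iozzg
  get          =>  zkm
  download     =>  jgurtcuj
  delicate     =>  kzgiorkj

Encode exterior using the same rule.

The output letters match the input read backwards, each shifted +6: attic reversed is citta. Two steps: reverse the string, then apply a Caesar shift of +6.
For exterior: reverse → roiretxe; then shift: r+6=x, o+6=u, i+6=o, r+6=x, e+6=k, t+6=z, x+6=d, e+6=k.

xuoxkzdk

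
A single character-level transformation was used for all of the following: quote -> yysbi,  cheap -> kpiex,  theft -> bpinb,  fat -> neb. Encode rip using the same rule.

The shift depends on letter class: consonant q→y is +8, but vowel u→y is +4. The rule splits by letter class: vowels +4, consonants +8.
On rip: r(cons)+8=z, i(vowel)+4=m, p(cons)+8=x.

zmx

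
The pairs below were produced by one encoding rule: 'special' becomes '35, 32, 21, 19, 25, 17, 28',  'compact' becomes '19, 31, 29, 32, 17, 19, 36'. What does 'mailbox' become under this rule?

The number is (letter's place in the alphabet, a=1) + 16.
For mailbox: m=13→29, a=1→17, i=9→25, l=12→28, b=2→18, o=15→31, x=24→40.

29, 17, 25, 28, 18, 31, 40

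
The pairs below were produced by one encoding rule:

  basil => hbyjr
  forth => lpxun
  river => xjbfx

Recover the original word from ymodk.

slice

Shifts by position in basil: pos 0: b→h (+6), pos 1: a→b (+1), pos 2: s→y (+6), pos 3: i→j (+1) — repeating every 2. The shifts repeat in a cycle of length 2: positions 0,1,… shift by +6, +1, then the pattern repeats.
Undoing it on ymodk: y−6=s, m−1=l, o−6=i, d−1=c, k−6=e.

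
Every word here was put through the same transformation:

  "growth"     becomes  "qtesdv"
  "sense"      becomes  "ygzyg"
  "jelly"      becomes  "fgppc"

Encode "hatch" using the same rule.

vmdwv

This is an affine cipher: with a=0,…,z=25, each position x becomes (5x+12) mod 26.
Applying it to hatch: h(7)→5·7+12≡21=v; a(0)→5·0+12≡12=m; t(19)→5·19+12≡3=d; c(2)→5·2+12≡22=w; h(7)→5·7+12≡21=v (all mod 26).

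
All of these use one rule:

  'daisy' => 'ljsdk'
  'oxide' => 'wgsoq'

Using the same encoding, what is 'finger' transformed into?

Letter i (0-indexed) is shifted by i+8, so successive shifts are 8, 9, 10, ….
On finger: f+8=n, i+9=r, n+10=x, g+11=r, e+12=q, r+13=e.

nrxrqe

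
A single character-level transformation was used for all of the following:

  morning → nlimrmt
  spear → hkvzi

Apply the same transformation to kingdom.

prmtwln

Letters are reflected about the middle of the alphabet (position → 25−position): Atbash.
Applying it to kingdom: k↔p, i↔r, n↔m, g↔t, d↔w, o↔l, m↔n.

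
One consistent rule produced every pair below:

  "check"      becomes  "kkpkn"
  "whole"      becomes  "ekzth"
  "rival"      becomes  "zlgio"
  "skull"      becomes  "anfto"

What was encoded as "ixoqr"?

Shifts by position in check: pos 0: c→k (+8), pos 1: h→k (+3), pos 2: e→p (+11), pos 3: c→k (+8), pos 4: k→n (+3) — repeating every 3. The shifts repeat in a cycle of length 3: positions 0,1,… shift by +8, +3, +11, then the pattern repeats.
Undoing it on ixoqr: i−8=a, x−3=u, o−11=d, q−8=i, r−3=o.

audio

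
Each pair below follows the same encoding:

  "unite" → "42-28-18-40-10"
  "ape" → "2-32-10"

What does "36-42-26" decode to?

u(#21)→42 and n(#14)→28: differences scale by 2, so n = 2·pos + 0. With a=1..z=26, the number is 2·pos.
Decoding 36-42-26: 36→(36−0)÷2=18=r, 42→(42−0)÷2=21=u, 26→(26−0)÷2=13=m.

rum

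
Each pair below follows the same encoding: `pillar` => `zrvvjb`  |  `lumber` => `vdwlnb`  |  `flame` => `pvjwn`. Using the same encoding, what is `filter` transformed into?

prvdnb

The shift depends on letter class: consonant p→z is +10, but vowel i→r is +9. Vowels shift forward by 9 and consonants shift forward by 10.
On filter: f(cons)+10=p, i(vowel)+9=r, l(cons)+10=v, t(cons)+10=d, e(vowel)+9=n, r(cons)+10=b.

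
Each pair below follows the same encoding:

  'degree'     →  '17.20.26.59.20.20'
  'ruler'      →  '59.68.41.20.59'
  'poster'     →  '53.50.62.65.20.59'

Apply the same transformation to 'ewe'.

20.74.20

d(#4)→17 and e(#5)→20: differences scale by 3, so n = 3·pos + 5. Each letter becomes 3×(its alphabet position, a=1..z=26) + 5.
On ewe: e=5→20, w=23→74, e=5→20.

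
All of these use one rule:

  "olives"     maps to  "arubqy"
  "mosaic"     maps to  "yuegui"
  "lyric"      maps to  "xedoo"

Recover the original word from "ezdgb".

Shifts by position in olives: pos 0: o→a (+12), pos 1: l→r (+6), pos 2: i→u (+12), pos 3: v→b (+6) — repeating every 2. A repeating key of period 2 is used — shifts +12, +6 over and over.
Undoing it on ezdgb: e−12=s, z−6=t, d−12=r, g−6=a, b−12=p.

strap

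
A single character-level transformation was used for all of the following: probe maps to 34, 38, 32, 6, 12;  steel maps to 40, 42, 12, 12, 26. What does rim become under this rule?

p(#16)→34 and r(#18)→38: differences scale by 2, so n = 2·pos + 2. With a=1..z=26, the number is 2·pos + 2.
On rim: r=18→38, i=9→20, m=13→28.

38, 20, 28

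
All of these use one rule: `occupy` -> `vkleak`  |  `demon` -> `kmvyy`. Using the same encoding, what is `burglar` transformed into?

Letter i (0-indexed) is shifted by i+7, so successive shifts are 7, 8, 9, ….
Applying it to burglar: b+7=i, u+8=c, r+9=a, g+10=q, l+11=w, a+12=m, r+13=e.

icaqwme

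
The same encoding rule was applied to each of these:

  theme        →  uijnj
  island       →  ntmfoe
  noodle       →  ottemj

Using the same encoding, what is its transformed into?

nut

Vowels shift forward by 5 and consonants shift forward by 1.
For its: i(vowel)+5=n, t(cons)+1=u, s(cons)+1=t.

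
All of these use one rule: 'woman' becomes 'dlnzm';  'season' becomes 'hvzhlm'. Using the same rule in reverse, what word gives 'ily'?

Each pair mirrors across the alphabet (w↔d, o↔l, m↔n): positions sum to 25. Each letter is replaced by its mirror in the alphabet: a↔z, b↔y, c↔x, and so on (the Atbash cipher).
Undoing it on ily: i↔r, l↔o, y↔b.

rob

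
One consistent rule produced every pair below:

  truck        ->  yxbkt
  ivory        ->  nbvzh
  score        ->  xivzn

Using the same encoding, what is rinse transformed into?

wouan

In truck: t→y is +5, r→x is +6, u→b is +7, c→k is +8 — the shift increases by 1 each position. Letter i (0-indexed) is shifted by i+5, so successive shifts are 5, 6, 7, ….
On rinse: r+5=w, i+6=o, n+7=u, s+8=a, e+9=n.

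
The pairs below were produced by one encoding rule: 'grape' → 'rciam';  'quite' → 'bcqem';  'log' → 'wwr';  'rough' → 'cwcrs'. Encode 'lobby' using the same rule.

wwmmj

Vowels shift forward by 8 and consonants shift forward by 11.
Applying it to lobby: l(cons)+11=w, o(vowel)+8=w, b(cons)+11=m, b(cons)+11=m, y(cons)+11=j.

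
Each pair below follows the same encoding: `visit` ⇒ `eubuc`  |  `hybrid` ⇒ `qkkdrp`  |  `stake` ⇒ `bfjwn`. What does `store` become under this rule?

A repeating key of period 2 is used — shifts +9, +12 over and over.
For store: s+9=b, t+12=f, o+9=x, r+12=d, e+9=n.

bfxdn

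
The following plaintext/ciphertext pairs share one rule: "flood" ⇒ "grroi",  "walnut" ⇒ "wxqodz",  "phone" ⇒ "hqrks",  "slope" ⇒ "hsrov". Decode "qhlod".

alien

The output letters match the input read backwards, each shifted +3: flood reversed is doolf. Two steps: reverse the string, then apply a Caesar shift of +3.
Reversing it on qhlod: shift back: q−3=n, h−3=e, l−3=i, o−3=l, d−3=a → neila; then reverse → alien.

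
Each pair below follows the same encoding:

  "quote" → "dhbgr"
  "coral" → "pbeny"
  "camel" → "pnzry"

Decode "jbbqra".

Compare letters: q→d is +13, u→h is +13, o→b is +13 — a constant shift. Each letter is shifted forward by 13 in the alphabet (a Caesar shift of +13).
Reversing it on jbbqra: j−13=w, b−13=o, b−13=o, q−13=d, r−13=e, a−13=n.

wooden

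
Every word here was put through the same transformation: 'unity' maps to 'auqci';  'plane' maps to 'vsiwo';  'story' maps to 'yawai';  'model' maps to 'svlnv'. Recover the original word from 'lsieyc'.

In unity: u→a is +6, n→u is +7, i→q is +8, t→c is +9 — the shift increases by 1 each position. Each letter shifts forward by (position + 6), i.e. 6, 7, 8, … — the shift grows by one for each successive letter.
Decoding lsieyc: l−6=f, s−7=l, i−8=a, e−9=v, y−10=o, c−11=r.

flavor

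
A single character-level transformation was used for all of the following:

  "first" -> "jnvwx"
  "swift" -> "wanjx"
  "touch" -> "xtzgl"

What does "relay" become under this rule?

The shift depends on letter class: consonant f→j is +4, but vowel i→n is +5. Vowels shift forward by 5 and consonants shift forward by 4.
On relay: r(cons)+4=v, e(vowel)+5=j, l(cons)+4=p, a(vowel)+5=f, y(cons)+4=c.

vjpfc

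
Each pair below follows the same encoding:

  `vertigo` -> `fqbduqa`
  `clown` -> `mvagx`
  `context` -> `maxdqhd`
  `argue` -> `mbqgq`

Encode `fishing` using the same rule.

pucruxq

The shift depends on letter class: consonant v→f is +10, but vowel e→q is +12. Vowels shift forward by 12 and consonants shift forward by 10.
On fishing: f(cons)+10=p, i(vowel)+12=u, s(cons)+10=c, h(cons)+10=r, i(vowel)+12=u, n(cons)+10=x, g(cons)+10=q.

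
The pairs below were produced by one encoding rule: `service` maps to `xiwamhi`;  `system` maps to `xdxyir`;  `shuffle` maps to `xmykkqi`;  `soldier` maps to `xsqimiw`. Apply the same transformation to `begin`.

gilms

The shift depends on letter class: consonant s→x is +5, but vowel e→i is +4. Vowels shift forward by 4 and consonants shift forward by 5.
Applying it to begin: b(cons)+5=g, e(vowel)+4=i, g(cons)+5=l, i(vowel)+4=m, n(cons)+5=s.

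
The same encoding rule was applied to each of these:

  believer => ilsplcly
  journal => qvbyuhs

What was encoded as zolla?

Compare letters: b→i is +7, e→l is +7, l→s is +7 — a constant shift. It's a constant shift of +7 (ROT7).
Reversing it on zolla: z−7=s, o−7=h, l−7=e, l−7=e, a−7=t.

sheet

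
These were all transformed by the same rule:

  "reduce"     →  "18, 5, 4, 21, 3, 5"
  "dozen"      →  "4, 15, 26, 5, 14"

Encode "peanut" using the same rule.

16, 5, 1, 14, 21, 20

r is letter #18 and maps to 18: an offset of 0. Each letter is replaced by its alphabet position (a=1, b=2, …, z=26).
On peanut: p=16→16, e=5→5, a=1→1, n=14→14, u=21→21, t=20→20.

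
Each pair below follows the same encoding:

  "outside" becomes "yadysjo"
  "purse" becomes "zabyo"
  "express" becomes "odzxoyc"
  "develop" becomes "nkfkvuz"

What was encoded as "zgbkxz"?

parent

Shifts by position in outside: pos 0: o→y (+10), pos 1: u→a (+6), pos 2: t→d (+10), pos 3: s→y (+6) — repeating every 2. A repeating key of period 2 is used — shifts +10, +6 over and over.
Reversing it on zgbkxz: z−10=p, g−6=a, b−10=r, k−6=e, x−10=n, z−6=t.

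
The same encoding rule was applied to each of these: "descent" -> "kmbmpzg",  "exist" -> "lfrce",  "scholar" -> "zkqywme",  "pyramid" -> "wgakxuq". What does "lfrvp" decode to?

In descent: d→k is +7, e→m is +8, s→b is +9, c→m is +10 — the shift increases by 1 each position. Letter i (0-indexed) is shifted by i+7, so successive shifts are 7, 8, 9, ….
Decoding lfrvp: l−7=e, f−8=x, r−9=i, v−10=l, p−11=e.

exile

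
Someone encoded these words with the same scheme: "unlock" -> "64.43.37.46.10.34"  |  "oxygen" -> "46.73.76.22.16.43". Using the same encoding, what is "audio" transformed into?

u(#21)→64 and n(#14)→43: differences scale by 3, so n = 3·pos + 1. The formula is n = 3×(alphabet index, a=1) + 1.
For audio: a=1→4, u=21→64, d=4→13, i=9→28, o=15→46.

4.64.13.28.46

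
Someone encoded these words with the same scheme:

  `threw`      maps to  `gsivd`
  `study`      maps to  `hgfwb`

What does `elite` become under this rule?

vorgv

Each pair mirrors across the alphabet (t↔g, h↔s, r↔i): positions sum to 25. Letters are reflected about the middle of the alphabet (position → 25−position): Atbash.
On elite: e↔v, l↔o, i↔r, t↔g, e↔v.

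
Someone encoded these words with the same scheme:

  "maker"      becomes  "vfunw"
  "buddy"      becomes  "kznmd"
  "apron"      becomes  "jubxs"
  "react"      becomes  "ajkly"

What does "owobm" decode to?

fresh

Shifts by position in maker: pos 0: m→v (+9), pos 1: a→f (+5), pos 2: k→u (+10), pos 3: e→n (+9), pos 4: r→w (+5) — repeating every 3. It's a Vigenère-style cipher with numeric key [9,5,10]: position i shifts by key[i mod 3].
Undoing it on owobm: o−9=f, w−5=r, o−10=e, b−9=s, m−5=h.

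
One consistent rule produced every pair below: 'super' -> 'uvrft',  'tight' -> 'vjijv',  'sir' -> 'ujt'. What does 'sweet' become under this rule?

uyffv

The shift depends on letter class: consonant s→u is +2, but vowel u→v is +1. Two shifts are in play — +1 for a/e/i/o/u, +2 for every other letter.
Applying it to sweet: s(cons)+2=u, w(cons)+2=y, e(vowel)+1=f, e(vowel)+1=f, t(cons)+2=v.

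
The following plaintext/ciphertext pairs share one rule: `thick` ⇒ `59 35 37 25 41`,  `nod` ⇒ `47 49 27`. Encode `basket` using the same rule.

t(#20)→59 and h(#8)→35: differences scale by 2, so n = 2·pos + 19. The formula is n = 2×(alphabet index, a=1) + 19.
Applying it to basket: b=2→23, a=1→21, s=19→57, k=11→41, e=5→29, t=20→59.

23 21 57 41 29 59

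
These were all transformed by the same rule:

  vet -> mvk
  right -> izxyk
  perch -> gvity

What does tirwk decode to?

craft

It's a constant shift of +17 (ROT17).
Undoing it on tirwk: t−17=c, i−17=r, r−17=a, w−17=f, k−17=t.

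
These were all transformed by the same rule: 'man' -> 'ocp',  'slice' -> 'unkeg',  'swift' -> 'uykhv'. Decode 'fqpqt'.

donor

Every letter moves 2 places later in the alphabet, wrapping around z→a.
Reversing it on fqpqt: f−2=d, q−2=o, p−2=n, q−2=o, t−2=r.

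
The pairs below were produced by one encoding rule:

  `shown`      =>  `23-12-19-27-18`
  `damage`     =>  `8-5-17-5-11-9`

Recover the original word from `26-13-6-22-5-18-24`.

vibrant

s is letter #19 and maps to 23: an offset of 4. Letters become their 1-based position plus 4 (so a→5, b→6, …).
Reversing it on 26-13-6-22-5-18-24: 26→(26−4)÷1=22=v, 13→(13−4)÷1=9=i, 6→(6−4)÷1=2=b, 22→(22−4)÷1=18=r, 5→(5−4)÷1=1=a, 18→(18−4)÷1=14=n, 24→(24−4)÷1=20=t.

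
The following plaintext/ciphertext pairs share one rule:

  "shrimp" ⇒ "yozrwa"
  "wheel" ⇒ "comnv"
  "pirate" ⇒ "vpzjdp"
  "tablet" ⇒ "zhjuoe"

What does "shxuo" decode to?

maple

In shrimp: s→y is +6, h→o is +7, r→z is +8, i→r is +9 — the shift increases by 1 each position. Letter i (0-indexed) is shifted by i+6, so successive shifts are 6, 7, 8, ….
Reversing it on shxuo: s−6=m, h−7=a, x−8=p, u−9=l, o−10=e.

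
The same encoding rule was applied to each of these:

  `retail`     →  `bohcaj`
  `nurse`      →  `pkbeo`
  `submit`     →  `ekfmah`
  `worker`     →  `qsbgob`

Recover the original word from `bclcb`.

r(17)→b(1) and e(4)→o(14) fit y≡3x+2 (mod 26); the inverse of 3 mod 26 is 9. Treating letters as 0–25, the rule is x ↦ 3x + 2 (mod 26).
Reversing it on bclcb: b(1)→9·(1−2)≡17=r; c(2)→9·(2−2)≡0=a; l(11)→9·(11−2)≡3=d; c(2)→9·(2−2)≡0=a; b(1)→9·(1−2)≡17=r (all mod 26).

radar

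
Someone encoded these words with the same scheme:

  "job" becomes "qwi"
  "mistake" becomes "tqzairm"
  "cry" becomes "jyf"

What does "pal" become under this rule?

wis

The rule splits by letter class: vowels +8, consonants +7.
On pal: p(cons)+7=w, a(vowel)+8=i, l(cons)+7=s.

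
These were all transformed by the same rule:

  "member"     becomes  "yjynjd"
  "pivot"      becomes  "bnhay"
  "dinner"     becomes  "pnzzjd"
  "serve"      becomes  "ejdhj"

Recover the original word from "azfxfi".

outlaw

Shifts by position in member: pos 0: m→y (+12), pos 1: e→j (+5), pos 2: m→y (+12), pos 3: b→n (+12), pos 4: e→j (+5), pos 5: r→d (+12) — repeating every 3. It's a Vigenère-style cipher with numeric key [12,5,12]: position i shifts by key[i mod 3].
Reversing it on azfxfi: a−12=o, z−5=u, f−12=t, x−12=l, f−5=a, i−12=w.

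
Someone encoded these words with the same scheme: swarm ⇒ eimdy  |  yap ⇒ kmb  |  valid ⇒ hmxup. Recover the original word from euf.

This is a Caesar cipher with shift 12.
Decoding euf: e−12=s, u−12=i, f−12=t.

sit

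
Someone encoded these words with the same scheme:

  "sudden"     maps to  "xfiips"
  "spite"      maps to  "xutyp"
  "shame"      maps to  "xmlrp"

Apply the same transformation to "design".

ipxtls

Vowels shift forward by 11 and consonants shift forward by 5.
On design: d(cons)+5=i, e(vowel)+11=p, s(cons)+5=x, i(vowel)+11=t, g(cons)+5=l, n(cons)+5=s.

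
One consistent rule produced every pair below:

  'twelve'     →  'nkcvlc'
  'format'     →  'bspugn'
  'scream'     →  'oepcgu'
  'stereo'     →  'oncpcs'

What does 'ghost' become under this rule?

t(19)→n(13) and w(22)→k(10) fit y≡25x+6 (mod 26); the inverse of 25 mod 26 is 25. Each letter's alphabet position (a=0..z=25) is mapped through 25·x+6 mod 26 — an affine cipher.
On ghost: g(6)→25·6+6≡0=a; h(7)→25·7+6≡25=z; o(14)→25·14+6≡18=s; s(18)→25·18+6≡14=o; t(19)→25·19+6≡13=n (all mod 26).

azson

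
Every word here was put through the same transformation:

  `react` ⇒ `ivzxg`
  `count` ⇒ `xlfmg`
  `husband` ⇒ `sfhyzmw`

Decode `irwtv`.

ridge

Letters are reflected about the middle of the alphabet (position → 25−position): Atbash.
Decoding irwtv: i↔r, r↔i, w↔d, t↔g, v↔e.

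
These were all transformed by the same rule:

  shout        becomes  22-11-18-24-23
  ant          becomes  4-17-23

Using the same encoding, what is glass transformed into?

The number is (letter's place in the alphabet, a=1) + 3.
Applying it to glass: g=7→10, l=12→15, a=1→4, s=19→22, s=19→22.

10-15-4-22-22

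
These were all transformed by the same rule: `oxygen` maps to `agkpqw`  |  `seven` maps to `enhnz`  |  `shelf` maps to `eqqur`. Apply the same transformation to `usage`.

gbmpq

A repeating key of period 2 is used — shifts +12, +9 over and over.
On usage: u+12=g, s+9=b, a+12=m, g+9=p, e+12=q.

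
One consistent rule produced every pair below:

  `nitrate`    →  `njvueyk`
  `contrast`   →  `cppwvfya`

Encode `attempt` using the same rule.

auvhquz

In nitrate: n→n is +0, i→j is +1, t→v is +2, r→u is +3 — the shift increases by 1 each position. Letter i (0-indexed) is shifted by i+0, so successive shifts are 0, 1, 2, ….
Applying it to attempt: a+0=a, t+1=u, t+2=v, e+3=h, m+4=q, p+5=u, t+6=z.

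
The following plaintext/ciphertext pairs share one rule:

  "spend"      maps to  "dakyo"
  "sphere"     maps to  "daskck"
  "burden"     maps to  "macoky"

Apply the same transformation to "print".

Vowels shift forward by 6 and consonants shift forward by 11.
On print: p(cons)+11=a, r(cons)+11=c, i(vowel)+6=o, n(cons)+11=y, t(cons)+11=e.

acoye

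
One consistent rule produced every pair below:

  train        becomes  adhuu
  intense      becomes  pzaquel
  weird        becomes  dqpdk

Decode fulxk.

yield

A repeating key of period 2 is used — shifts +7, +12 over and over.
Undoing it on fulxk: f−7=y, u−12=i, l−7=e, x−12=l, k−7=d.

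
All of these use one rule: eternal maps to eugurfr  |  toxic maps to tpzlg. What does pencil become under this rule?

pfpfmq

In eternal: e→e is +0, t→u is +1, e→g is +2, r→u is +3 — the shift increases by 1 each position. Letter i (0-indexed) is shifted by i+0, so successive shifts are 0, 1, 2, ….
On pencil: p+0=p, e+1=f, n+2=p, c+3=f, i+4=m, l+5=q.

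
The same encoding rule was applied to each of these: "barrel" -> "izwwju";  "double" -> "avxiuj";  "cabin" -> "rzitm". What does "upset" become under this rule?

xefjo

b(1)→i(8) and a(0)→z(25) fit y≡9x+25 (mod 26); the inverse of 9 mod 26 is 3. Treating letters as 0–25, the rule is x ↦ 9x + 25 (mod 26).
On upset: u(20)→9·20+25≡23=x; p(15)→9·15+25≡4=e; s(18)→9·18+25≡5=f; e(4)→9·4+25≡9=j; t(19)→9·19+25≡14=o (all mod 26).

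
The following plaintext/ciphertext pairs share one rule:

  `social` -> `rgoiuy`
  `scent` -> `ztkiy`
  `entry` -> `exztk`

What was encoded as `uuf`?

zoo

Read the word backwards and shift each letter +6.
Reversing it on uuf: shift back: u−6=o, u−6=o, f−6=z → ooz; then reverse → zoo.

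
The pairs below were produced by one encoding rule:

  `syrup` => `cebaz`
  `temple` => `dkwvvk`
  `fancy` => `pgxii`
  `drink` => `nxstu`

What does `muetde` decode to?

county

Shifts by position in syrup: pos 0: s→c (+10), pos 1: y→e (+6), pos 2: r→b (+10), pos 3: u→a (+6) — repeating every 2. It's a Vigenère-style cipher with numeric key [10,6]: position i shifts by key[i mod 2].
Decoding muetde: m−10=c, u−6=o, e−10=u, t−6=n, d−10=t, e−6=y.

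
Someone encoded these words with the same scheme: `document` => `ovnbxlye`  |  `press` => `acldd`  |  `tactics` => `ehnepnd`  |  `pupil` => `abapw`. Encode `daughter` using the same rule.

The shift depends on letter class: consonant d→o is +11, but vowel o→v is +7. Two shifts are in play — +7 for a/e/i/o/u, +11 for every other letter.
On daughter: d(cons)+11=o, a(vowel)+7=h, u(vowel)+7=b, g(cons)+11=r, h(cons)+11=s, t(cons)+11=e, e(vowel)+7=l, r(cons)+11=c.

ohbrselc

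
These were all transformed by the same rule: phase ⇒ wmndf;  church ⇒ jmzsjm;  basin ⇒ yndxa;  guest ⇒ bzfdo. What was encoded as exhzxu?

This is an affine cipher: with a=0,…,z=25, each position x becomes (11x+13) mod 26.
Reversing it on exhzxu: e(4)→19·(4−13)≡11=l; x(23)→19·(23−13)≡8=i; h(7)→19·(7−13)≡16=q; z(25)→19·(25−13)≡20=u; x(23)→19·(23−13)≡8=i; u(20)→19·(20−13)≡3=d (all mod 26).

liquid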